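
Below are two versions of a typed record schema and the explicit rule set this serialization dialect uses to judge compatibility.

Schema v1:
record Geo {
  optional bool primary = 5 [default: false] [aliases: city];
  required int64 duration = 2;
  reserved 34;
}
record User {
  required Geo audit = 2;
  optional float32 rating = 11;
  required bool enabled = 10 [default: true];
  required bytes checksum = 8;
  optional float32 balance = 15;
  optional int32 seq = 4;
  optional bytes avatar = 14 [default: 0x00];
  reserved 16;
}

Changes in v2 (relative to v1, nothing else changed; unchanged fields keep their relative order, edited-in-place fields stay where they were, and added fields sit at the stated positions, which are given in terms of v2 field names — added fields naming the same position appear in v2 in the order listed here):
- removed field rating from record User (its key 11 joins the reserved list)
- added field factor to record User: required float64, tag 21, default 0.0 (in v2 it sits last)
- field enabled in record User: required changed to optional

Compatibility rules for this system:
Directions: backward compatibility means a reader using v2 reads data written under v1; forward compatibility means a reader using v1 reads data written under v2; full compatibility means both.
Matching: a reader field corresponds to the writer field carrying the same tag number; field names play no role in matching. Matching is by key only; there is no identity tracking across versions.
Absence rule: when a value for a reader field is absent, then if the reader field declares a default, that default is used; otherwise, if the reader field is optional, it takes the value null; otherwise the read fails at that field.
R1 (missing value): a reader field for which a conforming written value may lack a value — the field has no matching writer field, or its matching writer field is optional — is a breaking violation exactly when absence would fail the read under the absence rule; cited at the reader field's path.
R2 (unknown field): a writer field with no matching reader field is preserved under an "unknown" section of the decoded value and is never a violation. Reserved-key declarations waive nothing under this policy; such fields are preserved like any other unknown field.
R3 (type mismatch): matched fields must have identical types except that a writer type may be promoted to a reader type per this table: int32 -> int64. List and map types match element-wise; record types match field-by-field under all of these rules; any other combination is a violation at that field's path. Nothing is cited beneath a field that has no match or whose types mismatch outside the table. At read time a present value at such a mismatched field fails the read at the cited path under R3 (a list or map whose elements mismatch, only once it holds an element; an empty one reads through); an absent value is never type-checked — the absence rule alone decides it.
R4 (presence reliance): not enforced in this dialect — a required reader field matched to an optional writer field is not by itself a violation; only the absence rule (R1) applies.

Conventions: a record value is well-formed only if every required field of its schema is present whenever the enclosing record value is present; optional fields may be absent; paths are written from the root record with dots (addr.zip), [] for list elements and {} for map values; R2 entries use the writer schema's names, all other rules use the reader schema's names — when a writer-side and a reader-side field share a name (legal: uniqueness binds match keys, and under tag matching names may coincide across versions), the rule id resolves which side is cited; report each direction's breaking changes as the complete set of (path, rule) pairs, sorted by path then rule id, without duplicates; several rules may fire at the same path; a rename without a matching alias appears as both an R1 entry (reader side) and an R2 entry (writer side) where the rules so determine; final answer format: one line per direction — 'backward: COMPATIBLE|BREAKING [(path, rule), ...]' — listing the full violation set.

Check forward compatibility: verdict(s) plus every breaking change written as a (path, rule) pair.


each type pair in User: writer, then reader
forward on User — v1 reading data written by v2:
  audit: paired with writer audit (Geo -> Geo; writer required)
  rating: no writer match
  enabled: paired with writer enabled (bool -> bool; writer optional)
  checksum: paired with writer checksum (bytes -> bytes; writer required)
  balance: paired with writer balance (float32 -> float32; writer optional)
  seq: paired with writer seq (int32 -> int32; writer optional)
  avatar: paired with writer avatar (bytes -> bytes; writer optional)
  writer factor: unknown to reader
  audit.primary: paired with writer audit.primary (bool -> bool; writer optional)
  audit.duration: paired with writer audit.duration (int64 -> int64; writer required)
  => forward verdict for User: COMPATIBLE, no violations
checking off the User differences that do not matter here:
  removed field rating from record User (its key 11 joins the reserved list) -> triggers nothing under User's printed rules — same verdict
  added field factor to record User: required float64, tag 21, default 0.0 (in v2 it sits last) -> triggers nothing under User's printed rules — same verdict
  field enabled in record User: required changed to optional -> triggers nothing under User's printed rules — same verdict

forward: COMPATIBLE []


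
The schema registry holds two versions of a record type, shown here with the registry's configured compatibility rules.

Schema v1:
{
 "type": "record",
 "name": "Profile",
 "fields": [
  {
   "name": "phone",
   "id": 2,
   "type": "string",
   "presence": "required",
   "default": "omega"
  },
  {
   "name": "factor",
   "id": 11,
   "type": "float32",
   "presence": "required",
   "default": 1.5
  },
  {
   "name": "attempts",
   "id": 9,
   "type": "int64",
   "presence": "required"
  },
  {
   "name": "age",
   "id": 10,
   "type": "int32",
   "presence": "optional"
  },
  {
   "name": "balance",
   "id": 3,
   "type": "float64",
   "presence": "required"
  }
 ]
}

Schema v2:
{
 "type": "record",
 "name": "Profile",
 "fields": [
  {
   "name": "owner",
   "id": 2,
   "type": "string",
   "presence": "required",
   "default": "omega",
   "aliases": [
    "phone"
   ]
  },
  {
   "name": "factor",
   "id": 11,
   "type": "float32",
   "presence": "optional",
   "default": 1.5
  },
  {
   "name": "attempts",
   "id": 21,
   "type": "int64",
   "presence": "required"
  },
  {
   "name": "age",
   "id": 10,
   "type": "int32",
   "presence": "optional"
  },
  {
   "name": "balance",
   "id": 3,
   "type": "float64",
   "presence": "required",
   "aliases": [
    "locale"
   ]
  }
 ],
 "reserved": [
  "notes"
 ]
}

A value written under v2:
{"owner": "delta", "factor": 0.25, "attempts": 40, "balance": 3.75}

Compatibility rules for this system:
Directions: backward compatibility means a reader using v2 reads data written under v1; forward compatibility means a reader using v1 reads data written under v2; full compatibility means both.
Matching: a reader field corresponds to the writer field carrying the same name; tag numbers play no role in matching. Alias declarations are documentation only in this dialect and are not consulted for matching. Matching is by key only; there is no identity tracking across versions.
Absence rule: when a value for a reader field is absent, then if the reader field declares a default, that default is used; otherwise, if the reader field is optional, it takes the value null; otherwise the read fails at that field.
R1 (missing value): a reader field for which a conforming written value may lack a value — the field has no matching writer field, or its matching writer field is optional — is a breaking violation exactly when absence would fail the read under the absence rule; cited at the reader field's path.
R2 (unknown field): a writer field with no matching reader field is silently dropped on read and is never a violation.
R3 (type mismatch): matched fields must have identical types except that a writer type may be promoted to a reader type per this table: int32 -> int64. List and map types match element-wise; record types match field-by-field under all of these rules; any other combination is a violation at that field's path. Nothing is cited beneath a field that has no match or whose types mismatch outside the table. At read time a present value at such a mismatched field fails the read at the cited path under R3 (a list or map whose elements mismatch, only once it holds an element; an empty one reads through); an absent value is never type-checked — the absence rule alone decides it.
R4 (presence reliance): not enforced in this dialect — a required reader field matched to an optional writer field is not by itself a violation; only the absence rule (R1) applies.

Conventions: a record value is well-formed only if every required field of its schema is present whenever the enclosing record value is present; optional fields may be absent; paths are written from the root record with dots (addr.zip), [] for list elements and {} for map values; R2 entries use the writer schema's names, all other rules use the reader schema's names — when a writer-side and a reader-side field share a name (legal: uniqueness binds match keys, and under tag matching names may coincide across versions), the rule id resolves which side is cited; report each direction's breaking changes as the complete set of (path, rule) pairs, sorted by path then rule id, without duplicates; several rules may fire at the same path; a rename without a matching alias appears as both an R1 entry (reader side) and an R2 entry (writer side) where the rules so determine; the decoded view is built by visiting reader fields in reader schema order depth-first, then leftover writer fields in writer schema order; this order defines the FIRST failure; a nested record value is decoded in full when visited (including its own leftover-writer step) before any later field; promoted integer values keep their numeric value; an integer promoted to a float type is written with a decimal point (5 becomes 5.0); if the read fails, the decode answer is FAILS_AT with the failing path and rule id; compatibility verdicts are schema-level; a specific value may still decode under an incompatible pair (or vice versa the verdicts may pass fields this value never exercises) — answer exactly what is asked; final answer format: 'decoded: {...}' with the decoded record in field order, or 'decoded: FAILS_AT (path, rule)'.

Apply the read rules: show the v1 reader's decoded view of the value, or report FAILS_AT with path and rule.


decoded: {"phone": "omega", "factor": 0.25, "attempts": 40, "age": null, "balance": 3.75}

the writer's type comes first in each Profile pair
decode (reader v1):
  phone := "omega" (absent -> default)
  factor := 0.25
  attempts := 40
  age := null (absent, optional -> null)
  balance := 3.75
  writer owner: unknown -> dropped
  => decoded: {"phone": "omega", "factor": 0.25, "attempts": 40, "age": null, "balance": 3.75}
ruling out the remaining Profile differences:
  field factor in record Profile: required changed to optional -> inert under this dialect — no rule fires on Profile and the result does not move
  field attempts in record Profile: tag 9 changed to 21 -> inert under this dialect — no rule fires on Profile and the result does not move


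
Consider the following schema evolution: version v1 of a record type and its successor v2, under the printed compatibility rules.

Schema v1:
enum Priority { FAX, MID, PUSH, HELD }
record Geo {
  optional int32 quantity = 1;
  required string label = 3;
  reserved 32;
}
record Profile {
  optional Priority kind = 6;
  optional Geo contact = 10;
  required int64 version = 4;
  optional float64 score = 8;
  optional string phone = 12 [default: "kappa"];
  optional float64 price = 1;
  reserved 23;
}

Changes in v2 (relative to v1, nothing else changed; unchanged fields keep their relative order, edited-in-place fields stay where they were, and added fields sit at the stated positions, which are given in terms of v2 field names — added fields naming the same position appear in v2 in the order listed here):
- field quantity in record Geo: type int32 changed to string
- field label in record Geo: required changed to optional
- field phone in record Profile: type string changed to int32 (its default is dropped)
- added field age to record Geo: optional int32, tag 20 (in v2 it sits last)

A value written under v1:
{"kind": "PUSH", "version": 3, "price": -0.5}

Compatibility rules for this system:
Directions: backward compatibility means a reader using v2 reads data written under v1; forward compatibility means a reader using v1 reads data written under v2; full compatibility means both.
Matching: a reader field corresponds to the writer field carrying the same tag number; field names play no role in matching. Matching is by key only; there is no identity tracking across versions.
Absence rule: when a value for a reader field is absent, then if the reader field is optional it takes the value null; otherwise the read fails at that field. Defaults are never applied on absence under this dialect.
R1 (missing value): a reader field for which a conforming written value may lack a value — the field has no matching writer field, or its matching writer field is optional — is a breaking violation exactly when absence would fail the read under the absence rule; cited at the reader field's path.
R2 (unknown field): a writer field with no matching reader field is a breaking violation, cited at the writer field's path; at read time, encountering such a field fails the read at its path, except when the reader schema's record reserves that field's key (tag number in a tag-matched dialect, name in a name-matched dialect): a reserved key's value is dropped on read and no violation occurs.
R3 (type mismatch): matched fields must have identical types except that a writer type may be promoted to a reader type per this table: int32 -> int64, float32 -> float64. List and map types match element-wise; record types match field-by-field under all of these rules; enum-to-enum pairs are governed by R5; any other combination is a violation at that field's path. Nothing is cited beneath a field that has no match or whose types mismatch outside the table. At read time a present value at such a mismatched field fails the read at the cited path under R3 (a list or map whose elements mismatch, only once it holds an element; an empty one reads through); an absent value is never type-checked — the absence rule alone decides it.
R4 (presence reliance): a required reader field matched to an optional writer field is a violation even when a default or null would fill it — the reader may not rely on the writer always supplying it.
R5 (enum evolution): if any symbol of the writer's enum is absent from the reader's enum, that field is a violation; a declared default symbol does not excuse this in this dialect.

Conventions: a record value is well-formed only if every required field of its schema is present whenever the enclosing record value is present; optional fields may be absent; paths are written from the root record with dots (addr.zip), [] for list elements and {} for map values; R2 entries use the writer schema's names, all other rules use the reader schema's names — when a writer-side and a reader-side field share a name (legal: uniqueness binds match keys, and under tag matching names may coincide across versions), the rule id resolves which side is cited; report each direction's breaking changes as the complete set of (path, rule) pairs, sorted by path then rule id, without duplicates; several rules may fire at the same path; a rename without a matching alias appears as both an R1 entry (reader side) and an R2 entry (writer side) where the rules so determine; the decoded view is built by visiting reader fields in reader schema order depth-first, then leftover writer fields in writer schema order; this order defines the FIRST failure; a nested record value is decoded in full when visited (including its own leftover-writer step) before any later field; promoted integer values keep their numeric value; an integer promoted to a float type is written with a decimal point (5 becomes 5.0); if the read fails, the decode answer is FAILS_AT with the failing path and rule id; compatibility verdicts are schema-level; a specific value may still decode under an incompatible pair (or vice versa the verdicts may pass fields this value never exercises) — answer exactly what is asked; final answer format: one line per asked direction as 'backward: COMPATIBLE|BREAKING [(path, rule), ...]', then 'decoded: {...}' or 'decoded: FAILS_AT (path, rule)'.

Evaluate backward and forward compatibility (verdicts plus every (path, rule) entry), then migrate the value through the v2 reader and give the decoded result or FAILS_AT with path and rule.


backward: BREAKING [(contact.quantity, R3), (phone, R3)]; forward: BREAKING [(contact.age, R2), (contact.label, R1), (contact.label, R4), (contact.quantity, R3), (phone, R3)]; decoded: {"kind": "PUSH", "contact": null, "version": 3, "score": null, "phone": null, "price": -0.5}

the writer's type comes first in each Profile pair
backward analysis of Profile with v2 as reader and v1 as writer:
  kind <- kind (Priority -> Priority, writer optional)
  contact <- contact (Geo -> Geo, writer optional)
  version <- version (int64 -> int64, writer required)
  score <- score (float64 -> float64, writer optional)
  phone <- phone (string -> int32, writer optional)
  price <- price (float64 -> float64, writer optional)
  contact.quantity <- contact.quantity (int32 -> string, writer optional)
  contact.label <- contact.label (string -> string, writer required)
  contact.age: no writer-side match
  breaking: (contact.quantity, R3)
  breaking: (phone, R3)
  => backward: BREAKING (2)
forward analysis of Profile with v1 as reader and v2 as writer:
  kind <- kind (Priority -> Priority, writer optional)
  contact <- contact (Geo -> Geo, writer optional)
  version <- version (int64 -> int64, writer required)
  score <- score (float64 -> float64, writer optional)
  phone <- phone (int32 -> string, writer optional)
  price <- price (float64 -> float64, writer optional)
  contact.quantity <- contact.quantity (string -> int32, writer optional)
  contact.label <- contact.label (string -> string, writer optional)
  leftover writer field: contact.age
  breaking: (contact.age, R2)
  breaking: (contact.label, R1)
  breaking: (contact.label, R4)
  breaking: (contact.quantity, R3)
  breaking: (phone, R3)
  => forward: BREAKING (5)
migrating the Profile value to v2:
  kind := "PUSH"
  contact := null (absent, optional -> null)
  version := 3
  score := null (absent, optional -> null)
  phone := null (absent, optional -> null)
  price := -0.5
  => decoded: {"kind": "PUSH", "contact": null, "version": 3, "score": null, "phone": null, "price": -0.5}


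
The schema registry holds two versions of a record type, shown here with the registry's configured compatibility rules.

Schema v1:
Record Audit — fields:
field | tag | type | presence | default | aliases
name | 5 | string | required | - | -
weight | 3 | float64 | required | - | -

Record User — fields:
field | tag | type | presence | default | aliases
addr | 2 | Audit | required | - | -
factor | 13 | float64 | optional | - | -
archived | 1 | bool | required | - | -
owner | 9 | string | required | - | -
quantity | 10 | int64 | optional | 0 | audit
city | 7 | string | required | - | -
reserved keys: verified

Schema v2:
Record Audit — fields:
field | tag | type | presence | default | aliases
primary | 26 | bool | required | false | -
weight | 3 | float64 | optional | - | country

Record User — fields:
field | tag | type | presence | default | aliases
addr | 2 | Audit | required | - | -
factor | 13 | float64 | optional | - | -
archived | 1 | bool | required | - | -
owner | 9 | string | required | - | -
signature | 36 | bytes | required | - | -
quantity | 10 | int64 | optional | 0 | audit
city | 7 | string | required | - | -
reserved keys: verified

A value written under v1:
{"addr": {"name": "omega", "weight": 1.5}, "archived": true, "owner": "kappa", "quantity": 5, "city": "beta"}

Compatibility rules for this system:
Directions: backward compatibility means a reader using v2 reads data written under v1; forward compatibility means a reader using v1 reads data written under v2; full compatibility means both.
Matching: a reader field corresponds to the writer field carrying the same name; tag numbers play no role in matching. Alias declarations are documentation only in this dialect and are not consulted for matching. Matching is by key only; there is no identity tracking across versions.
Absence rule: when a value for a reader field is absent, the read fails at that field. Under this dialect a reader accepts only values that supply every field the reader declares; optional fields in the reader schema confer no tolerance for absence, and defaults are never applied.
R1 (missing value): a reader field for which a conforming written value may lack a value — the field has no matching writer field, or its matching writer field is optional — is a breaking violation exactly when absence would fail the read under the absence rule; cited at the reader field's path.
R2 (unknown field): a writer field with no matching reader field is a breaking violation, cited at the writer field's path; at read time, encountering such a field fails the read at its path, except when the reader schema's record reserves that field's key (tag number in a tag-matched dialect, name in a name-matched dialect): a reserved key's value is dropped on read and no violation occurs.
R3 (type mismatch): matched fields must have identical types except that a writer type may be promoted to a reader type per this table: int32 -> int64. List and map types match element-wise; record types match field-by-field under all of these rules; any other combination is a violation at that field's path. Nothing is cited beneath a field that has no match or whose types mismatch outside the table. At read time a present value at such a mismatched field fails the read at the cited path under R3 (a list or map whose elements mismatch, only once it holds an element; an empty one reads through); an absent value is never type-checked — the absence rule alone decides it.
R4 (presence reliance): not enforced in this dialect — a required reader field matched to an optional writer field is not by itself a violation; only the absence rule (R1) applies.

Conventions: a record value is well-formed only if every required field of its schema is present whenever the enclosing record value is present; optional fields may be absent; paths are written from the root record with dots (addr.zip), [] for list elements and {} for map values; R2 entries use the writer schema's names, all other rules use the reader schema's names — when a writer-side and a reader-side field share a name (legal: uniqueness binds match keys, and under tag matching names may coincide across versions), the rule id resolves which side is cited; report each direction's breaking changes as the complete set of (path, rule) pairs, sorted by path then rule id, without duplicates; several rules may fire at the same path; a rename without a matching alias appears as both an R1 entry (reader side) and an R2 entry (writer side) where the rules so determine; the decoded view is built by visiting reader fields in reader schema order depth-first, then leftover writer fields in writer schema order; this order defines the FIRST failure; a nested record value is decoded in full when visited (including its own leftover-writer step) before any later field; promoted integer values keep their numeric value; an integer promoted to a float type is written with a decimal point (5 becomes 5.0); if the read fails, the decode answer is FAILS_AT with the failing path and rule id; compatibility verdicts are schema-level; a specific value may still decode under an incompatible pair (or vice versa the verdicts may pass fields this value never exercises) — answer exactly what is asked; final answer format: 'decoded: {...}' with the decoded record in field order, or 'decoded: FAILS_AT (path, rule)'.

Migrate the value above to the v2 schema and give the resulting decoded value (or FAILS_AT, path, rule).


decoded: FAILS_AT (addr.primary, R1)

the writer's type comes first in each User pair
decoding the User value with the v2 reader:
  read fails at addr.primary under R1 (no fill)
  => FAILS_AT (addr.primary, R1)
ruling out the remaining User differences:
  added field signature to record User: required bytes, tag 36 (in v2 it sits immediately before quantity) -> matters for User compatibility verdicts, not for this value's decode
  field weight in record Audit: required changed to optional -> matters for User compatibility verdicts, not for this value's decode
  removed field name from record Audit -> matters for User compatibility verdicts, not for this value's decode


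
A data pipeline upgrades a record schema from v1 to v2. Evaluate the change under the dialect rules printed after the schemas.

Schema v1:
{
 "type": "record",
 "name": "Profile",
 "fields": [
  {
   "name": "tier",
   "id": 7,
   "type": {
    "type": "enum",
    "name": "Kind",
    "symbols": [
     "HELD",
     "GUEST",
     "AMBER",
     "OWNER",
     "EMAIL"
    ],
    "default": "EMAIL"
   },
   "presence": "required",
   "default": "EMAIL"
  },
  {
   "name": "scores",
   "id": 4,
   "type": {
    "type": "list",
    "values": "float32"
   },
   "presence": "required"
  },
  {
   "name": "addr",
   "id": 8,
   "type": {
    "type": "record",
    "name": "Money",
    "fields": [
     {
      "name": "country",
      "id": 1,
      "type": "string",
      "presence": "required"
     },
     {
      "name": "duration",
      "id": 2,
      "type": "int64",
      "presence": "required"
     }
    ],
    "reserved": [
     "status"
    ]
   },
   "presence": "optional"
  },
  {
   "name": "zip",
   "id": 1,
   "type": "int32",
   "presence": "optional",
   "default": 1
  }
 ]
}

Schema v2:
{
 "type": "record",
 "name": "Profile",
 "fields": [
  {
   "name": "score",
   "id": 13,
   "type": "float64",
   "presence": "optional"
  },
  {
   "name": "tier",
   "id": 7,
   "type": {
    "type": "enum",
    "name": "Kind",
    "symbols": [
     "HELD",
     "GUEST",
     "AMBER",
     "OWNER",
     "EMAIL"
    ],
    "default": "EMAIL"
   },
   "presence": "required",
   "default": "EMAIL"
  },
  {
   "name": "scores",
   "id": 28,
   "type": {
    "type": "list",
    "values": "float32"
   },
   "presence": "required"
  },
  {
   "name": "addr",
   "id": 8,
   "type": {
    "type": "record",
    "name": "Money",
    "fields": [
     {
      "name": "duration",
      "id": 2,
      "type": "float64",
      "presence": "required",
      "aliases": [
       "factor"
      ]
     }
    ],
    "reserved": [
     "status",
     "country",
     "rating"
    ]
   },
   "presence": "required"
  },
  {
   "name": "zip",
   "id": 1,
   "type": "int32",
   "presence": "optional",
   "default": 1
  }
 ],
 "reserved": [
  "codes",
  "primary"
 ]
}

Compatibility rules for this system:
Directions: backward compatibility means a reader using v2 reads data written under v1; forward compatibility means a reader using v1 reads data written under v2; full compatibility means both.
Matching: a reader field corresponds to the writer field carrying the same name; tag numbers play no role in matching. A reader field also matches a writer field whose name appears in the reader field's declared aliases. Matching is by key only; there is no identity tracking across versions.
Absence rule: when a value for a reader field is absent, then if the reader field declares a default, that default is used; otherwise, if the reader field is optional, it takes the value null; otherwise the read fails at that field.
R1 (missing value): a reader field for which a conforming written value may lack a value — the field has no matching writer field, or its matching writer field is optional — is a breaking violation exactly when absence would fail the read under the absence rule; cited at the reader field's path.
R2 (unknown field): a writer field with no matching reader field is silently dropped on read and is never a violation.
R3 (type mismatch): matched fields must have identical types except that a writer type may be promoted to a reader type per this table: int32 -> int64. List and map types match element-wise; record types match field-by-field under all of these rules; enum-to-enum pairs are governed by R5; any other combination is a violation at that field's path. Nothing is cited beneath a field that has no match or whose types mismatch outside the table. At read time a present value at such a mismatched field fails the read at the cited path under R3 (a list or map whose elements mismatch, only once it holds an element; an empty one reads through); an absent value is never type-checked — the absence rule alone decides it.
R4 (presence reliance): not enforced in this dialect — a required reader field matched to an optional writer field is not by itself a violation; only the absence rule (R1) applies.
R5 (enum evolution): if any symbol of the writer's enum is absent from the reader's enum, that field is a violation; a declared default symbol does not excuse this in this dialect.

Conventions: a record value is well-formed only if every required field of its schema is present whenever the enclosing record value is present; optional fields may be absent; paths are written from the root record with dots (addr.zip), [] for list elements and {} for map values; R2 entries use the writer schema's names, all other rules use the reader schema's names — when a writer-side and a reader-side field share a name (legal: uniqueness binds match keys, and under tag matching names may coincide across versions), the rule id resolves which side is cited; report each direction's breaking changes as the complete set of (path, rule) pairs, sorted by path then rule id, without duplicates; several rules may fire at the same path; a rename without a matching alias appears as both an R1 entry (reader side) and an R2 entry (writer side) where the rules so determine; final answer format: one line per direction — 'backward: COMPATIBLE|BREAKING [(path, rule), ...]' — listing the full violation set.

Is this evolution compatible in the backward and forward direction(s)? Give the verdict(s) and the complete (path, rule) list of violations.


the writer's type comes first in each Profile pair
backward for Profile (reader v2, writer v1):
  no writer field matches reader score
  tier: paired with writer tier (Kind -> Kind; writer required)
  scores: paired with writer scores (list<float32> -> list<float32>; writer required)
  addr: paired with writer addr (Money -> Money; writer optional)
  zip: paired with writer zip (int32 -> int32; writer optional)
  addr.duration: paired with writer addr.duration (int64 -> float64; writer required)
  leftover writer field: addr.country
  R1 fires at addr
  R3 fires at addr.duration
  => backward: BREAKING (2)
forward for Profile (reader v1, writer v2):
  tier: paired with writer tier (Kind -> Kind; writer required)
  scores: paired with writer scores (list<float32> -> list<float32>; writer required)
  addr: paired with writer addr (Money -> Money; writer required)
  zip: paired with writer zip (int32 -> int32; writer optional)
  leftover writer field: score
  no writer field matches reader addr.country
  addr.duration: paired with writer addr.duration (float64 -> int64; writer required)
  R1 fires at addr.country
  R3 fires at addr.duration
  => forward: BREAKING (2)

backward: BREAKING [(addr, R1), (addr.duration, R3)]; forward: BREAKING [(addr.country, R1), (addr.duration, R3)]


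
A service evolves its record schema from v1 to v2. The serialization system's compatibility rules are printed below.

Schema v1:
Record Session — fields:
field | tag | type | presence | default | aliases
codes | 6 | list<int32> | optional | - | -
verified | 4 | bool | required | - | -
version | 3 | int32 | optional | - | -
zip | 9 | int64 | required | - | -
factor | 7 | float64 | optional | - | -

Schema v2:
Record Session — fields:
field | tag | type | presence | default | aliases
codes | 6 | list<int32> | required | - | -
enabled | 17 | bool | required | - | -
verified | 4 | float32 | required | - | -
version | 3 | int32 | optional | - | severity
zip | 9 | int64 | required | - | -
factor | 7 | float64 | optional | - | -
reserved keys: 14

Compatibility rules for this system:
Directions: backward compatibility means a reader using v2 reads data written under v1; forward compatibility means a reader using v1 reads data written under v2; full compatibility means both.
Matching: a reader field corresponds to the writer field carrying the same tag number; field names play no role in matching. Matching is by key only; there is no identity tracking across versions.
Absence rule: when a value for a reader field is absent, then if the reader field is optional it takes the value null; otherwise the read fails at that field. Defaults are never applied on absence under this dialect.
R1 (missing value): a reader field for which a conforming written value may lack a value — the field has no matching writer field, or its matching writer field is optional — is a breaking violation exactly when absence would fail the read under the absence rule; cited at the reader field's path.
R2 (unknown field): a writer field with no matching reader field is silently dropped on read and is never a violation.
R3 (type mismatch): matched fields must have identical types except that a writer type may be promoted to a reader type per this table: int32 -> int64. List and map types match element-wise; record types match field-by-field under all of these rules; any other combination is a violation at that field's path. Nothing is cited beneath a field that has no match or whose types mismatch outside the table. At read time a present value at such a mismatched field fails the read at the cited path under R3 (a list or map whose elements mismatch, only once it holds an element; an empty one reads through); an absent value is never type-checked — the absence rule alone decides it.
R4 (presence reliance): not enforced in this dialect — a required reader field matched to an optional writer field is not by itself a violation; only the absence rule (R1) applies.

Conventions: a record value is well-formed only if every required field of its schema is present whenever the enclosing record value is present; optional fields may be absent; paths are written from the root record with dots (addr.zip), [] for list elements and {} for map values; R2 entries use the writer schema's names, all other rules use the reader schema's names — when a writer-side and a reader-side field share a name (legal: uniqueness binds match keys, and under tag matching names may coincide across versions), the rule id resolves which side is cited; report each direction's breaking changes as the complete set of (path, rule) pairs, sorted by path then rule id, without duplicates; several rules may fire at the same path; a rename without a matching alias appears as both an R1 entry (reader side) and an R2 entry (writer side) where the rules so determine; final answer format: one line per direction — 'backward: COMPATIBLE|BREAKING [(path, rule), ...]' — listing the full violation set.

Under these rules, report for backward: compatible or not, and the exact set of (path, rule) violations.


arrows below run writer -> reader for Session
backward on Session — v2 reading data written by v1:
  codes: paired with writer codes (list<int32> -> list<int32>; writer optional)
  enabled has no writer counterpart
  verified: paired with writer verified (bool -> float32; writer required)
  version: paired with writer version (int32 -> int32; writer optional)
  zip: paired with writer zip (int64 -> int64; writer required)
  factor: paired with writer factor (float64 -> float64; writer optional)
  R1 fires at codes
  R1 fires at enabled
  R3 fires at verified
  => backward verdict for Session: BREAKING, 3 violation(s)

backward: BREAKING [(codes, R1), (enabled, R1), (verified, R3)]


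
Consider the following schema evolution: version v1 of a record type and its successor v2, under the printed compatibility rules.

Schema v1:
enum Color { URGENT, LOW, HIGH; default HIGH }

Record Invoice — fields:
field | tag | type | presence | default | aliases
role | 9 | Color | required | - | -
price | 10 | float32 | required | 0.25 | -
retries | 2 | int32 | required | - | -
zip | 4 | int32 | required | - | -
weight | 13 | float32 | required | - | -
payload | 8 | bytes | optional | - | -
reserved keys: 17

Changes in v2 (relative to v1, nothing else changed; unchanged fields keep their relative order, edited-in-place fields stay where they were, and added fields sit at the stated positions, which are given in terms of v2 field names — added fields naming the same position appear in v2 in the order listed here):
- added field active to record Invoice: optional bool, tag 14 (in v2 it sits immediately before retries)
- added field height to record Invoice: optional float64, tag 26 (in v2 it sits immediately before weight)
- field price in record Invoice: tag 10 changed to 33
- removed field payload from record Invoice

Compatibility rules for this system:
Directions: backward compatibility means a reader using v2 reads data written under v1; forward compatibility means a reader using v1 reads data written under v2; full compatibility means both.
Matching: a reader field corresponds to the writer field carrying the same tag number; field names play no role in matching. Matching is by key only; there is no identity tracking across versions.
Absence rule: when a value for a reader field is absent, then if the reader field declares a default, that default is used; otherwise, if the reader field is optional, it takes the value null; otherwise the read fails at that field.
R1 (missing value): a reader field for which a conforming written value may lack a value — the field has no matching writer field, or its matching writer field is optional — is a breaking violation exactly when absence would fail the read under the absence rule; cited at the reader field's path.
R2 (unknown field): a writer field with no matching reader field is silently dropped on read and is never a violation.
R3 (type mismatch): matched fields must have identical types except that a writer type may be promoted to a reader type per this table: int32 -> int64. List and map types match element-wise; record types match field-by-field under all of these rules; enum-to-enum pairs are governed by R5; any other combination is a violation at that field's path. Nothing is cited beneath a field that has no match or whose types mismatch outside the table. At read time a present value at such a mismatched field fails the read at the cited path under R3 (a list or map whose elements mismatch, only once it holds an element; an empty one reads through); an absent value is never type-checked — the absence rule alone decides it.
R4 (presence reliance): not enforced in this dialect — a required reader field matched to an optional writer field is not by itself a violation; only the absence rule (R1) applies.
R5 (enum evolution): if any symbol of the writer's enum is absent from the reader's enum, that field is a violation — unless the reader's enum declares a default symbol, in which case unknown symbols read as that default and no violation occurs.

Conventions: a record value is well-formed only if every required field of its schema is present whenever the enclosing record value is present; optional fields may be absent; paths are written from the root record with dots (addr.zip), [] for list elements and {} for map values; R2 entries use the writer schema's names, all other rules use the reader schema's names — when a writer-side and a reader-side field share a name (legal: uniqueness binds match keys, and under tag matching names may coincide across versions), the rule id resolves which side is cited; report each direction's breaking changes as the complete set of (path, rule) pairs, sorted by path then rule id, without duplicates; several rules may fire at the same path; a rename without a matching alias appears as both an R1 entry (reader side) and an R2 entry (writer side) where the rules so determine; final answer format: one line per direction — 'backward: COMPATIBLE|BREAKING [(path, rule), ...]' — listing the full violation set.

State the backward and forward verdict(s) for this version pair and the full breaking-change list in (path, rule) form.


backward: COMPATIBLE []; forward: COMPATIBLE []

in Invoice below, arrows point writer -> reader
backward analysis of Invoice with v2 as reader and v1 as writer:
  role: Color -> Color, writer required; from role
  no writer field matches reader price
  no writer field matches reader active
  retries: int32 -> int32, writer required; from retries
  zip: int32 -> int32, writer required; from zip
  no writer field matches reader height
  weight: float32 -> float32, writer required; from weight
  writer field price has no reader counterpart
  writer field payload has no reader counterpart
  => backward verdict for Invoice: COMPATIBLE, no violations
forward analysis of Invoice with v1 as reader and v2 as writer:
  role: Color -> Color, writer required; from role
  no writer field matches reader price
  retries: int32 -> int32, writer required; from retries
  zip: int32 -> int32, writer required; from zip
  weight: float32 -> float32, writer required; from weight
  no writer field matches reader payload
  writer field price has no reader counterpart
  writer field active has no reader counterpart
  writer field height has no reader counterpart
  => forward verdict for Invoice: COMPATIBLE, no violations
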